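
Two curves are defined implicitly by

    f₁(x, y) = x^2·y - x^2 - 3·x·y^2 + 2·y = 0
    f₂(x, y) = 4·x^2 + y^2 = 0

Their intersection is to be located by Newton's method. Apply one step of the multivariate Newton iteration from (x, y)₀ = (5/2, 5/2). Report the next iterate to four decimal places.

At (5/2, 5/2): F = (-32.5000, 31.2500).
Jacobian J = [[2·x·y - 2·x - 3·y^2, x^2 - 6·x·y + 2], [8·x, 2·y]].
At the point, J = [[-11.2500, -29.2500], [20.0000, 5.0000]] (det J = 528.7500).
Solving J·Δ = −F gives Δ = (-1.4214, -0.5644).
Then the next iterate is (x, y)₁ = (1.0786, 1.9356).

(1.0786, 1.9356)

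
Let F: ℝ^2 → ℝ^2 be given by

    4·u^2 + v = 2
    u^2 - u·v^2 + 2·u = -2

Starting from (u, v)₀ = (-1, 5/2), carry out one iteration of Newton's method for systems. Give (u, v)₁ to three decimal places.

(-0.548, 1.615)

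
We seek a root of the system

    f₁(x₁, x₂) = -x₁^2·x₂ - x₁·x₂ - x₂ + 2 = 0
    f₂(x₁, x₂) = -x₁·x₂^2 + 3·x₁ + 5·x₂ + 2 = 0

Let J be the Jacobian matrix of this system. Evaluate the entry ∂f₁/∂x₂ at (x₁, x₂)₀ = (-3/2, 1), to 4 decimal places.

∂f₁/∂x₂ = -x₁^2 - x₁ - 1.
At (-3/2, 1) this is -1.7500.

-1.7500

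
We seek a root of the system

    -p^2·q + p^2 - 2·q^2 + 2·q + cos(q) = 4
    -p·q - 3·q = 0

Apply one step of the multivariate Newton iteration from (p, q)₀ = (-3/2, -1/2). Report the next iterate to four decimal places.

At (-3/2, -1/2): F = (-1.247417, 0.7500).
Jacobian J = [[-2·p·q + 2·p, -p^2 - 4·q - sin(q) + 2], [-q, -p - 3]].
At the point, J = [[-4.5000, 2.229426], [0.5000, -1.5000]] (det J = 5.635287).
Solving J·Δ = −F gives Δ = (-0.0353, 0.4882).
Then the next iterate is (p, q)₁ = (-1.5353, -0.0118).

(-1.5353, -0.0118)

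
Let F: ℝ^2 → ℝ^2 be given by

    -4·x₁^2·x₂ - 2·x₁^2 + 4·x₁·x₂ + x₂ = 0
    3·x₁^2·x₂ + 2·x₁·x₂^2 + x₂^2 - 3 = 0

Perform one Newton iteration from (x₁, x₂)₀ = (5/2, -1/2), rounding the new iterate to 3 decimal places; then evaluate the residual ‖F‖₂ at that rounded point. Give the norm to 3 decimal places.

At (5/2, -1/2): F = (-5.500, -10.875).
Jacobian J = [[-8·x₁·x₂ - 4·x₁ + 4·x₂, -4·x₁^2 + 4·x₁ + 1], [6·x₁·x₂ + 2·x₂^2, 3·x₁^2 + 4·x₁·x₂ + 2·x₂]].
At the point, J = [[-2.000, -14.000], [-7.000, 12.750]] (det J = -123.500).
Solving J·Δ = −F gives Δ = (-1.801, -0.136).
Then the next iterate is (x₁, x₂)₁ = (0.699, -0.636).
Re-evaluating at (0.699, -0.636): F = (-2.14846, -2.96227), so ‖F‖₂ = 3.659.

3.659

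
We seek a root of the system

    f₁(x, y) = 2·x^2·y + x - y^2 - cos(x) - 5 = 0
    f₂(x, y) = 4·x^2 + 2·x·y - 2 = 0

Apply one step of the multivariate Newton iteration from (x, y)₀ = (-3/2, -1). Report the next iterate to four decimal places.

(-1.1056, 0.4928)

At (-3/2, -1): F = (-12.070737, 10.0000).
Jacobian J = [[4·x·y + sin(x) + 1, 2·x^2 - 2·y], [8·x + 2·y, 2·x]].
At the point, J = [[6.002505, 6.5000], [-14.0000, -3.0000]] (det J = 72.992485).
Solving J·Δ = −F gives Δ = (0.3944, 1.4928).
Then the next iterate is (x, y)₁ = (-1.1056, 0.4928).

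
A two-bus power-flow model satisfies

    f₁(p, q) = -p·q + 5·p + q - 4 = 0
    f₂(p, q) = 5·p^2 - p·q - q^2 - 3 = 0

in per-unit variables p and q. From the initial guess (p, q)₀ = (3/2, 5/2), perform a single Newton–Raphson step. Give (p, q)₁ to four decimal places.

At (3/2, 5/2): F = (2.2500, -1.7500).
Jacobian J = [[-q + 5, -p + 1], [10·p - q, -p - 2·q]].
At the point, J = [[2.5000, -0.5000], [12.5000, -6.5000]] (det J = -10.0000).
Solving J·Δ = −F gives Δ = (-1.5500, -3.2500).
Then the next iterate is (p, q)₁ = (-0.0500, -0.7500).

(-0.0500, -0.7500)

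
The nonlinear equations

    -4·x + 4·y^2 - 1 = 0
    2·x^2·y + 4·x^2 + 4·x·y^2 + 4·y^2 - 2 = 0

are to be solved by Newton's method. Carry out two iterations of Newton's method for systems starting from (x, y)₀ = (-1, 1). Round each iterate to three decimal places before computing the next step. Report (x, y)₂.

(-1.103, -1.349)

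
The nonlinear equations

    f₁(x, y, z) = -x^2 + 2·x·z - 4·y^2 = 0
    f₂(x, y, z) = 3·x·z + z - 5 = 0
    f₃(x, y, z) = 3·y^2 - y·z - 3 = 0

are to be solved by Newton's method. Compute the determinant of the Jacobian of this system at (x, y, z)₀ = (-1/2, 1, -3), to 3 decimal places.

J = [[-2·x + 2·z, -8·y, 2·x], [3·z, 0, 3·x + 1], [0, 6·y - z, -y]].
At the point, J = [[-5.000, -8.000, -1.000], [-9.000, 0.000, -0.500], [0.000, 9.000, -1.000]].
det J = 130.500.

130.500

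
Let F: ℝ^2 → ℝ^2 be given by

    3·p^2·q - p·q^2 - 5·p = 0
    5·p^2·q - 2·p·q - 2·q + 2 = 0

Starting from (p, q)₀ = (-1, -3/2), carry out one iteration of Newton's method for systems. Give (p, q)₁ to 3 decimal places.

(-2.571, 5.257)

At (-1, -3/2): F = (2.750, -5.500).
Jacobian J = [[6·p·q - q^2 - 5, 3·p^2 - 2·p·q], [10·p·q - 2·q, 5·p^2 - 2·p - 2]].
At the point, J = [[1.750, 0.000], [18.000, 5.000]] (det J = 8.750).
Solving J·Δ = −F gives Δ = (-1.571, 6.757).
Then the next iterate is (p, q)₁ = (-2.571, 5.257).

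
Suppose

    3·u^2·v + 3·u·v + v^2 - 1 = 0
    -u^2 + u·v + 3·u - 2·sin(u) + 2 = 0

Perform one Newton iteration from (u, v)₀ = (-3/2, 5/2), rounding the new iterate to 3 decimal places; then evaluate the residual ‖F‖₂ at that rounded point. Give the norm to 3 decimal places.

At (-3/2, 5/2): F = (10.875, -6.50501).
Jacobian J = [[6·u·v + 3·v, 3·u^2 + 3·u + 2·v], [-2·u + v - 2·cos(u) + 3, u]].
At the point, J = [[-15.000, 7.250], [8.35853, -1.500]] (det J = -38.09931).
Solving J·Δ = −F gives Δ = (0.810, 0.175).
Then the next iterate is (u, v)₁ = (-0.690, 2.675).
Re-evaluating at (-0.690, 2.675): F = (4.43908, -1.11878), so ‖F‖₂ = 4.578.

4.578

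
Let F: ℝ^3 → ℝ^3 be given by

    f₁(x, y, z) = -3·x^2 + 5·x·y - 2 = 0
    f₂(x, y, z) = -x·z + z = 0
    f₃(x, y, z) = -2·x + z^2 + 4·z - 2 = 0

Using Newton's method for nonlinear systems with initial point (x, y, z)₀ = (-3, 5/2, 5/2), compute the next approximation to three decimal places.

At (-3, 5/2, 5/2): F = (-66.500, 10.000, 20.250).
Jacobian J = [[-6·x + 5·y, 5·x, 0], [-z, 0, -x + 1], [-2, 0, 2·z + 4]].
At the point, J = [[30.500, -15.000, 0.000], [-2.500, 0.000, 4.000], [-2.000, 0.000, 9.000]] (det J = -217.500).
Solving J·Δ = −F gives Δ = (0.621, -3.171, -2.112).
Then the next iterate is (x, y, z)₁ = (-2.379, -0.671, 0.388).

(-2.379, -0.671, 0.388)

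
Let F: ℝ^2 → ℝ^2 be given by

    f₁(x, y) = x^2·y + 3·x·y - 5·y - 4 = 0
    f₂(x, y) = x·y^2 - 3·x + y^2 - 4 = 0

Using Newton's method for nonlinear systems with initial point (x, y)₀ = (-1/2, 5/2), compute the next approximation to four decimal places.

(0.8762, 0.4610)

At (-1/2, 5/2): F = (-19.6250, 0.6250).
Jacobian J = [[2·x·y + 3·y, x^2 + 3·x - 5], [y^2 - 3, 2·x·y + 2·y]].
At the point, J = [[5.0000, -6.2500], [3.2500, 2.5000]] (det J = 32.8125).
Solving J·Δ = −F gives Δ = (1.3762, -2.0390).
Then the next iterate is (x, y)₁ = (0.8762, 0.4610).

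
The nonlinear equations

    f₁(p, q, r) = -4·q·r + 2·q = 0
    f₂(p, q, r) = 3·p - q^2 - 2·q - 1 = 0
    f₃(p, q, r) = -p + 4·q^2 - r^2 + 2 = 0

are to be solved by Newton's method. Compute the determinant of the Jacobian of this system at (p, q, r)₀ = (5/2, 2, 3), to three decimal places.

J = [[0, -4·r + 2, -4·q], [3, -2·q - 2, 0], [-1, 8·q, -2·r]].
At the point, J = [[0.000, -10.000, -8.000], [3.000, -6.000, 0.000], [-1.000, 16.000, -6.000]].
det J = -516.000.

-516.000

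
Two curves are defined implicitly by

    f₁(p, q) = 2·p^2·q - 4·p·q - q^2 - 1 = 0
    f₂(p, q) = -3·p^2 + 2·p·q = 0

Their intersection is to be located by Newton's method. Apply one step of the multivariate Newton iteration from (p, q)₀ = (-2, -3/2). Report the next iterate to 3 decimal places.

(-1.082, -0.935)

At (-2, -3/2): F = (-27.250, -6.000).
Jacobian J = [[4·p·q - 4·q, 2·p^2 - 4·p - 2·q], [-6·p + 2·q, 2·p]].
At the point, J = [[18.000, 19.000], [9.000, -4.000]] (det J = -243.000).
Solving J·Δ = −F gives Δ = (0.918, 0.565).
Then the next iterate is (p, q)₁ = (-1.082, -0.935).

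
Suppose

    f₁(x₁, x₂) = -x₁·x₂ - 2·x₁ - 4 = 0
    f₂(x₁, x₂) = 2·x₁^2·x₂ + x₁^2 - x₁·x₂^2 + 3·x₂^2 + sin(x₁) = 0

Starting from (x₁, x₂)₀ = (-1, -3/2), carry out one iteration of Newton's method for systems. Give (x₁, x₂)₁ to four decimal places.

(-11.6438, -3.3219)

At (-1, -3/2): F = (-3.5000, 6.158529).
Jacobian J = [[-x₂ - 2, -x₁], [4·x₁·x₂ + 2·x₁ - x₂^2 + cos(x₁), 2·x₁^2 - 2·x₁·x₂ + 6·x₂]].
At the point, J = [[-0.5000, 1.0000], [2.290302, -10.0000]] (det J = 2.709698).
Solving J·Δ = −F gives Δ = (-10.6438, -1.8219).
Then the next iterate is (x₁, x₂)₁ = (-11.6438, -3.3219).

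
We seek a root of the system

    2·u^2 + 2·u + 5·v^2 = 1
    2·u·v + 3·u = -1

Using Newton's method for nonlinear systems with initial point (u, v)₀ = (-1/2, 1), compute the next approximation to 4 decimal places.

(-0.2700, 0.6500)

At (-1/2, 1): F = (3.5000, -1.5000).
Jacobian J = [[4·u + 2, 10·v], [2·v + 3, 2·u]].
At the point, J = [[0.0000, 10.0000], [5.0000, -1.0000]] (det J = -50.0000).
Solving J·Δ = −F gives Δ = (0.2300, -0.3500).
Then the next iterate is (u, v)₁ = (-0.2700, 0.6500).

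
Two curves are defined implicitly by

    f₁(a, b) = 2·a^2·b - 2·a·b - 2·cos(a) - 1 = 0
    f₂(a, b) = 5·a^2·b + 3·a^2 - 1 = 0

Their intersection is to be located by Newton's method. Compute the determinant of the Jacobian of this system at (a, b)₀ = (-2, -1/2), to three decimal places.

J = [[4·a·b - 2·b + 2·sin(a), 2·a^2 - 2·a], [10·a·b + 6·a, 5·a^2]].
At the point, J = [[3.18141, 12.000], [-2.000, 20.000]].
det J = 87.628.

87.628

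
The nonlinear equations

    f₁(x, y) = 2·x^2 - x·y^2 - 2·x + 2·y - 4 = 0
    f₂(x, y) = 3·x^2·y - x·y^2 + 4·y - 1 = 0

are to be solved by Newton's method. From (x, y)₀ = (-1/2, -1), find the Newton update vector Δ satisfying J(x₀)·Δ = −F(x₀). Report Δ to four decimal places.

(-0.4699, 1.6506)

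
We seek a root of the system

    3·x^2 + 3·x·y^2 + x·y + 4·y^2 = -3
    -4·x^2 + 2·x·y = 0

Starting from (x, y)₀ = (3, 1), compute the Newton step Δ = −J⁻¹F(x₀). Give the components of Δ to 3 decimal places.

(-1.488, -0.457)

At (3, 1): F = (46.000, -30.000).
Jacobian J = [[6·x + 3·y^2 + y, 6·x·y + x + 8·y], [-8·x + 2·y, 2·x]].
At the point, J = [[22.000, 29.000], [-22.000, 6.000]] (det J = 770.000).
Solving J·Δ = −F gives Δ = (-1.488, -0.457).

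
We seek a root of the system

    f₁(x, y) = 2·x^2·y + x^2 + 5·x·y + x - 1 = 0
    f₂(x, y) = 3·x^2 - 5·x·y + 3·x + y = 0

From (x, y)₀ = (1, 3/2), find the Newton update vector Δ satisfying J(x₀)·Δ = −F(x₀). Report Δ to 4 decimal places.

At (1, 3/2): F = (11.5000, 0.0000).
Jacobian J = [[4·x·y + 2·x + 5·y + 1, 2·x^2 + 5·x], [6·x - 5·y + 3, -5·x + 1]].
At the point, J = [[16.5000, 7.0000], [1.5000, -4.0000]] (det J = -76.5000).
Solving J·Δ = −F gives Δ = (-0.6013, -0.2255).

(-0.6013, -0.2255)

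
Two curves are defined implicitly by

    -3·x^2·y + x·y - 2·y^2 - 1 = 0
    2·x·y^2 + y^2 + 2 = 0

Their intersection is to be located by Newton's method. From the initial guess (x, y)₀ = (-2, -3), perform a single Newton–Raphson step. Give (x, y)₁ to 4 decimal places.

At (-2, -3): F = (23.0000, -25.0000).
Jacobian J = [[-6·x·y + y, -3·x^2 + x - 4·y], [2·y^2, 4·x·y + 2·y]].
At the point, J = [[-39.0000, -2.0000], [18.0000, 18.0000]] (det J = -666.0000).
Solving J·Δ = −F gives Δ = (0.5465, 0.8423).
Then the next iterate is (x, y)₁ = (-1.4535, -2.1577).

(-1.4535, -2.1577)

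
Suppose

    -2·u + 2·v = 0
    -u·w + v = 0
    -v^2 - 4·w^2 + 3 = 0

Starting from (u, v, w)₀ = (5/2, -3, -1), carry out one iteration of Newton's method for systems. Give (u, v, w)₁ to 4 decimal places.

(-0.6452, -0.6452, -1.5161)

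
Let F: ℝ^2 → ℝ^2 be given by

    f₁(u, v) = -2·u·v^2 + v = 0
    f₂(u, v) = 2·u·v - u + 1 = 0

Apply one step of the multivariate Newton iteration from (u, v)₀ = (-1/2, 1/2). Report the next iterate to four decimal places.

At (-1/2, 1/2): F = (0.7500, 1.0000).
Jacobian J = [[-2·v^2, -4·u·v + 1], [2·v - 1, 2·u]].
At the point, J = [[-0.5000, 2.0000], [0.0000, -1.0000]] (det J = 0.5000).
Solving J·Δ = −F gives Δ = (5.5000, 1.0000).
Then the next iterate is (u, v)₁ = (5.0000, 1.5000).

(5.0000, 1.5000)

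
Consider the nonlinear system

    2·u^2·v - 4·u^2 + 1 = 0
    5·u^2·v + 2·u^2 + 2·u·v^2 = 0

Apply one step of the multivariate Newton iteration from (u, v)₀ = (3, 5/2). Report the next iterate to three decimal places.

At (3, 5/2): F = (10.000, 168.000).
Jacobian J = [[4·u·v - 8·u, 2·u^2], [10·u·v + 4·u + 2·v^2, 5·u^2 + 4·u·v]].
At the point, J = [[6.000, 18.000], [99.500, 75.000]] (det J = -1341.000).
Solving J·Δ = −F gives Δ = (-1.696, 0.010).
Then the next iterate is (u, v)₁ = (1.304, 2.510).

(1.304, 2.510)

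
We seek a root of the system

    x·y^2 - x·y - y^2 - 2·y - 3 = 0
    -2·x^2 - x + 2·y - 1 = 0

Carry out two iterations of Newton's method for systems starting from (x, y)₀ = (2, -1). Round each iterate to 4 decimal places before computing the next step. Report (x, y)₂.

At (2, -1): F = (2.0000, -13.0000).
Jacobian J = [[y^2 - y, 2·x·y - x - 2·y - 2], [-4·x - 1, 2]].
At the point, J = [[2.0000, -6.0000], [-9.0000, 2.0000]] (det J = -50.0000).
Solving J·Δ = −F gives Δ = (-1.4800, -0.1600).
Then the next iterate is (x, y)₁ = (0.5200, -1.1600).
Round to (0.5200, -1.1600) and repeat: F = (-0.722688, -4.3808), J = [[2.5056, -1.4064], [-3.0800, 2.0000]].
Δ = (11.1945, 19.4299), so (x, y)₂ = (11.7145, 18.2699).

(11.7145, 18.2699)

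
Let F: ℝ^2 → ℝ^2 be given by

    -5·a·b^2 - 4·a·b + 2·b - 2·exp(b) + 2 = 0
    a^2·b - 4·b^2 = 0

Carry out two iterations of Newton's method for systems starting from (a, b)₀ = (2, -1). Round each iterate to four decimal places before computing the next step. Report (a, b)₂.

At (2, -1): F = (-2.735759, -8.0000).
Jacobian J = [[-5·b^2 - 4·b, -10·a·b - 4·a - 2·exp(b) + 2], [2·a·b, a^2 - 8·b]].
At the point, J = [[-1.0000, 13.264241], [-4.0000, 12.0000]] (det J = 41.056964).
Solving J·Δ = −F gives Δ = (-1.7850, 0.0717).
Then the next iterate is (a, b)₁ = (0.2150, -0.9283).
Round to (0.2150, -0.9283) and repeat: F = (-0.775084, -3.489874), J = [[-0.595504, 2.345395], [-0.399169, 7.472625]].
Δ = (0.6811, 0.5034), so (a, b)₂ = (0.8961, -0.4249).

(0.8961, -0.4249)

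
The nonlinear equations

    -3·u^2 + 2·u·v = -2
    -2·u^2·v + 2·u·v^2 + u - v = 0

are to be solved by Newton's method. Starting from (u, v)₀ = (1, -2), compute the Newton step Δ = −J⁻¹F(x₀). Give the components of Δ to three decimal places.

(-0.329, 0.855)

At (1, -2): F = (-5.000, 15.000).
Jacobian J = [[-6·u + 2·v, 2·u], [-4·u·v + 2·v^2 + 1, -2·u^2 + 4·u·v - 1]].
At the point, J = [[-10.000, 2.000], [17.000, -11.000]] (det J = 76.000).
Solving J·Δ = −F gives Δ = (-0.329, 0.855).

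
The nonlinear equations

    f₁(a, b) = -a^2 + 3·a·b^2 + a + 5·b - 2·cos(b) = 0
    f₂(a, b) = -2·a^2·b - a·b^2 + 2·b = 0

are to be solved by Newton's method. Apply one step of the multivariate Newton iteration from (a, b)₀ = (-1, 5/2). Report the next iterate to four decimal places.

(-1.1536, 1.3652)

At (-1, 5/2): F = (-6.647713, 6.2500).
Jacobian J = [[-2·a + 3·b^2 + 1, 6·a·b + 2·sin(b) + 5], [-4·a·b - b^2, -2·a^2 - 2·a·b + 2]].
At the point, J = [[21.7500, -8.803056], [3.7500, 5.0000]] (det J = 141.761459).
Solving J·Δ = −F gives Δ = (-0.1536, -1.1348).
Then the next iterate is (a, b)₁ = (-1.1536, 1.3652).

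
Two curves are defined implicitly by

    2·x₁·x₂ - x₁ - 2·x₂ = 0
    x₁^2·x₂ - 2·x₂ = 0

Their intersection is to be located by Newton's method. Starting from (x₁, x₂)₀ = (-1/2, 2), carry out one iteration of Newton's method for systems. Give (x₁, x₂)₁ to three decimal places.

At (-1/2, 2): F = (-5.500, -3.500).
Jacobian J = [[2·x₂ - 1, 2·x₁ - 2], [2·x₁·x₂, x₁^2 - 2]].
At the point, J = [[3.000, -3.000], [-2.000, -1.750]] (det J = -11.250).
Solving J·Δ = −F gives Δ = (-0.078, -1.911).
Then the next iterate is (x₁, x₂)₁ = (-0.578, 0.089).

(-0.578, 0.089)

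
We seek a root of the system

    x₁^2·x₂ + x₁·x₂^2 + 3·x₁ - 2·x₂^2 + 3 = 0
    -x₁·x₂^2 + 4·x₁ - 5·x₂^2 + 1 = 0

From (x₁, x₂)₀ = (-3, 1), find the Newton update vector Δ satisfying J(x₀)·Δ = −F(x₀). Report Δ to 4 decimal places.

At (-3, 1): F = (-2.0000, -13.0000).
Jacobian J = [[2·x₁·x₂ + x₂^2 + 3, x₁^2 + 2·x₁·x₂ - 4·x₂], [-x₂^2 + 4, -2·x₁·x₂ - 10·x₂]].
At the point, J = [[-2.0000, -1.0000], [3.0000, -4.0000]] (det J = 11.0000).
Solving J·Δ = −F gives Δ = (0.4545, -2.9091).

(0.4545, -2.9091)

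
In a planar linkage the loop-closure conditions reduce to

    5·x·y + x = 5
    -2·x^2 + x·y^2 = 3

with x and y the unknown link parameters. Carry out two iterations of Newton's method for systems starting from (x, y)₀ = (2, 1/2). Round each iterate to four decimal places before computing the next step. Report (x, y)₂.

(-0.1318, 2.3364)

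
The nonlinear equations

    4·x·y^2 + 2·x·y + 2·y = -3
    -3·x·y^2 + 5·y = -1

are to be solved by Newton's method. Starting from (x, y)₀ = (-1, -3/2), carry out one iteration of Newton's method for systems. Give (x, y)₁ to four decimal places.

(-1.3684, -0.8158)

At (-1, -3/2): F = (-6.0000, 0.2500).
Jacobian J = [[4·y^2 + 2·y, 8·x·y + 2·x + 2], [-3·y^2, -6·x·y + 5]].
At the point, J = [[6.0000, 12.0000], [-6.7500, -4.0000]] (det J = 57.0000).
Solving J·Δ = −F gives Δ = (-0.3684, 0.6842).
Then the next iterate is (x, y)₁ = (-1.3684, -0.8158).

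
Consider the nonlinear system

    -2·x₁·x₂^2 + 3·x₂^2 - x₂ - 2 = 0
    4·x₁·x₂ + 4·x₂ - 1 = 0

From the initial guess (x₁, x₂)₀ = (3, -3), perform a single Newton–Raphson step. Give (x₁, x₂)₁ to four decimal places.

At (3, -3): F = (-26.0000, -49.0000).
Jacobian J = [[-2·x₂^2, -4·x₁·x₂ + 6·x₂ - 1], [4·x₂, 4·x₁ + 4]].
At the point, J = [[-18.0000, 17.0000], [-12.0000, 16.0000]] (det J = -84.0000).
Solving J·Δ = −F gives Δ = (4.9643, 6.7857).
Then the next iterate is (x₁, x₂)₁ = (7.9643, 3.7857).

(7.9643, 3.7857)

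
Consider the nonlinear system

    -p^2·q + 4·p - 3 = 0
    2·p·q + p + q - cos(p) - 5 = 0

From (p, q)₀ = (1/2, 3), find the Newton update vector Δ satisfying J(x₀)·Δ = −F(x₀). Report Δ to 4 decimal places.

At (1/2, 3): F = (-1.7500, 0.622417).
Jacobian J = [[-2·p·q + 4, -p^2], [2·q + sin(p) + 1, 2·p + 1]].
At the point, J = [[1.0000, -0.2500], [7.479426, 2.0000]] (det J = 3.869856).
Solving J·Δ = −F gives Δ = (0.8642, -3.5431).

(0.8642, -3.5431)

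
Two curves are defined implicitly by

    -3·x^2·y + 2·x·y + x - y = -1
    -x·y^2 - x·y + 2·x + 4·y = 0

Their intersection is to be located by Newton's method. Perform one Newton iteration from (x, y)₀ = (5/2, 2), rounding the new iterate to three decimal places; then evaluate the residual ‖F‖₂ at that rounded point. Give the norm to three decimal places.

5.652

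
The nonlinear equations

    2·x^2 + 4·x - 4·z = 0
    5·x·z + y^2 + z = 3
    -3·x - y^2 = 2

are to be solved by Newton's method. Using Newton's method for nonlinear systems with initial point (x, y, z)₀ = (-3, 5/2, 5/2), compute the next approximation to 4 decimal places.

At (-3, 5/2, 5/2): F = (-4.0000, -31.7500, 0.7500).
Jacobian J = [[4·x + 4, 0, -4], [5·z, 2·y, 5·x + 1], [-3, -2·y, 0]].
At the point, J = [[-8.0000, 0.0000, -4.0000], [12.5000, 5.0000, -14.0000], [-3.0000, -5.0000, 0.0000]] (det J = 750.0000).
Solving J·Δ = −F gives Δ = (0.4533, -0.1220, -1.9067).
Then the next iterate is (x, y, z)₁ = (-2.5467, 2.3780, 0.5933).

(-2.5467, 2.3780, 0.5933)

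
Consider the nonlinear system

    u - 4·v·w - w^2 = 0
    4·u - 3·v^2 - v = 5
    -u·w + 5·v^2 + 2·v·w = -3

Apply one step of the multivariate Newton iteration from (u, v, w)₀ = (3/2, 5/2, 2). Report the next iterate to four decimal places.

(1.2094, 1.1617, 1.1368)

At (3/2, 5/2, 2): F = (-22.5000, -20.2500, 41.2500).
Jacobian J = [[1, -4·w, -4·v - 2·w], [4, -6·v - 1, 0], [-w, 10·v + 2·w, -u + 2·v]].
At the point, J = [[1.0000, -8.0000, -14.0000], [4.0000, -16.0000, 0.0000], [-2.0000, 29.0000, 3.5000]] (det J = -1120.0000).
Solving J·Δ = −F gives Δ = (-0.2906, -1.3383, -0.8632).
Then the next iterate is (u, v, w)₁ = (1.2094, 1.1617, 1.1368).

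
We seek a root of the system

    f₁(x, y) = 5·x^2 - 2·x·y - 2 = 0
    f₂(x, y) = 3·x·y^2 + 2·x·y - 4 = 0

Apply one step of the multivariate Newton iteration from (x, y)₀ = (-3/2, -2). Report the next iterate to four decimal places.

At (-3/2, -2): F = (3.2500, -16.0000).
Jacobian J = [[10·x - 2·y, -2·x], [3·y^2 + 2·y, 6·x·y + 2·x]].
At the point, J = [[-11.0000, 3.0000], [8.0000, 15.0000]] (det J = -189.0000).
Solving J·Δ = −F gives Δ = (0.5119, 0.7937).
Then the next iterate is (x, y)₁ = (-0.9881, -1.2063).

(-0.9881, -1.2063)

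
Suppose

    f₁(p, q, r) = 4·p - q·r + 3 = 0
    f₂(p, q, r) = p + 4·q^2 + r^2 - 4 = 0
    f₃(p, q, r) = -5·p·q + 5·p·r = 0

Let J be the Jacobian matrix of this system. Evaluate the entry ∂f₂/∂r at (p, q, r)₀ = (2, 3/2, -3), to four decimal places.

-6.0000

∂f₂/∂r = 2·r.
At (2, 3/2, -3) this is -6.0000.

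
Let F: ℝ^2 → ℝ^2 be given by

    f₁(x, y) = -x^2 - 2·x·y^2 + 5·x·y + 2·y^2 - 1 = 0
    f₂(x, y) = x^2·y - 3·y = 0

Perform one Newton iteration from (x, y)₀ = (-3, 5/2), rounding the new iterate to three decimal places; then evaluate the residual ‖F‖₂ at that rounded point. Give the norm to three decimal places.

3.520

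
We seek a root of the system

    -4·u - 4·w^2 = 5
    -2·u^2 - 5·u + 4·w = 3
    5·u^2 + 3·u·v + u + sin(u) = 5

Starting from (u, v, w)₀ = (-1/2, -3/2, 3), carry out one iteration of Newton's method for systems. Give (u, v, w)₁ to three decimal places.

(0.727, -9.389, 1.170)

At (-1/2, -3/2, 3): F = (-39.000, 11.000, -2.47943).
Jacobian J = [[-4, 0, -8·w], [-4·u - 5, 0, 4], [10·u + 3·v + cos(u) + 1, 3·u, 0]].
At the point, J = [[-4.000, 0.000, -24.000], [-3.000, 0.000, 4.000], [-7.62242, -1.500, 0.000]] (det J = -132.000).
Solving J·Δ = −F gives Δ = (1.227, -7.889, -1.830).
Then the next iterate is (u, v, w)₁ = (0.727, -9.389, 1.170).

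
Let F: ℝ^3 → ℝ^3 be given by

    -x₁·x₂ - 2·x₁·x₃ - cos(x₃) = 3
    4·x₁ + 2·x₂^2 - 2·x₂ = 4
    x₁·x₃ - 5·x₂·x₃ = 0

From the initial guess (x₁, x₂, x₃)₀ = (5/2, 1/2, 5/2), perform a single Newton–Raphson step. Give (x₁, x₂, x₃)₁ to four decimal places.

At (5/2, 1/2, 5/2): F = (-15.948856, 5.5000, 0.0000).
Jacobian J = [[-x₂ - 2·x₃, -x₁, -2·x₁ + sin(x₃)], [4, 4·x₂ - 2, 0], [x₃, -5·x₃, x₁ - 5·x₂]].
At the point, J = [[-5.5000, -2.5000, -4.401528], [4.0000, 0.0000, 0.0000], [2.5000, -12.5000, 0.0000]] (det J = 220.076393).
Solving J·Δ = −F gives Δ = (-1.3750, -0.2750, -1.7491).
Then the next iterate is (x₁, x₂, x₃)₁ = (1.1250, 0.2250, 0.7509).

(1.1250, 0.2250, 0.7509)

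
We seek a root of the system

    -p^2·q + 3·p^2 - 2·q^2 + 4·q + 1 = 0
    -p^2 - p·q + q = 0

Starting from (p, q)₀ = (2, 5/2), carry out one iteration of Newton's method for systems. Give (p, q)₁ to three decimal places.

(1.022, 2.354)

At (2, 5/2): F = (0.500, -6.500).
Jacobian J = [[-2·p·q + 6·p, -p^2 - 4·q + 4], [-2·p - q, -p + 1]].
At the point, J = [[2.000, -10.000], [-6.500, -1.000]] (det J = -67.000).
Solving J·Δ = −F gives Δ = (-0.978, -0.146).
Then the next iterate is (p, q)₁ = (1.022, 2.354).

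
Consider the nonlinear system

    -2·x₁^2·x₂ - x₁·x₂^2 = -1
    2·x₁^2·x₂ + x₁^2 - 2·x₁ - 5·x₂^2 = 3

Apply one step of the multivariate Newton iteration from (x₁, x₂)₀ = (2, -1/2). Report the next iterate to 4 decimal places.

(1.7551, 0.0969)

At (2, -1/2): F = (4.5000, -8.2500).
Jacobian J = [[-4·x₁·x₂ - x₂^2, -2·x₁^2 - 2·x₁·x₂], [4·x₁·x₂ + 2·x₁ - 2, 2·x₁^2 - 10·x₂]].
At the point, J = [[3.7500, -6.0000], [-2.0000, 13.0000]] (det J = 36.7500).
Solving J·Δ = −F gives Δ = (-0.2449, 0.5969).
Then the next iterate is (x₁, x₂)₁ = (1.7551, 0.0969).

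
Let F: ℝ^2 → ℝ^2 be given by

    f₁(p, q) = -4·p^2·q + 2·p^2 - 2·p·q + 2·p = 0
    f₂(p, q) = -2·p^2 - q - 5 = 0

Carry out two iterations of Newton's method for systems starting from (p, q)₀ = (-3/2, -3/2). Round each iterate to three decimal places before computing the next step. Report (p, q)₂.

At (-3/2, -3/2): F = (10.500, -8.000).
Jacobian J = [[-8·p·q + 4·p - 2·q + 2, -4·p^2 - 2·p], [-4·p, -1]].
At the point, J = [[-19.000, -6.000], [6.000, -1.000]] (det J = 55.000).
Solving J·Δ = −F gives Δ = (1.064, -1.618).
Then the next iterate is (p, q)₁ = (-0.436, -3.118).
Round to (-0.436, -3.118) and repeat: F = (-0.83983, -2.26219), J = [[-4.38358, 0.11162], [1.744, -1.000]].
Δ = (-0.261, -2.717), so (p, q)₂ = (-0.697, -5.835).

(-0.697, -5.835)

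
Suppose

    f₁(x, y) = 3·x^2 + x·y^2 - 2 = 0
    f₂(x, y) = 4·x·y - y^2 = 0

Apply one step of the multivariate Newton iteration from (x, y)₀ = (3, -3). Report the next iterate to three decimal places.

(2.533, -0.811)

At (3, -3): F = (52.000, -45.000).
Jacobian J = [[6·x + y^2, 2·x·y], [4·y, 4·x - 2·y]].
At the point, J = [[27.000, -18.000], [-12.000, 18.000]] (det J = 270.000).
Solving J·Δ = −F gives Δ = (-0.467, 2.189).
Then the next iterate is (x, y)₁ = (2.533, -0.811).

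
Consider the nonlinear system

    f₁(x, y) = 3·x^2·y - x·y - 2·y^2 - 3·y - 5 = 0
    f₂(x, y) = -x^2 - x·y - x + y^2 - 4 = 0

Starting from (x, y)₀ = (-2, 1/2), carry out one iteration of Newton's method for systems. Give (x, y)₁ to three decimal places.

At (-2, 1/2): F = (0.000, -4.750).
Jacobian J = [[6·x·y - y, 3·x^2 - x - 4·y - 3], [-2·x - y - 1, -x + 2·y]].
At the point, J = [[-6.500, 9.000], [2.500, 3.000]] (det J = -42.000).
Solving J·Δ = −F gives Δ = (1.018, 0.735).
Then the next iterate is (x, y)₁ = (-0.982, 1.235).

(-0.982, 1.235)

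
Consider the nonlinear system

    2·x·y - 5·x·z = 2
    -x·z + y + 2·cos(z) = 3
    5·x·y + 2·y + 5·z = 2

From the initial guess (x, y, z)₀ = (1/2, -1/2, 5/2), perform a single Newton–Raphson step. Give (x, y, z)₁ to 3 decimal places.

(0.495, 0.898, -0.411)

At (1/2, -1/2, 5/2): F = (-8.750, -6.35229, 8.250).
Jacobian J = [[2·y - 5·z, 2·x, -5·x], [-z, 1, -x - 2·sin(z)], [5·y, 5·x + 2, 5]].
At the point, J = [[-13.500, 1.000, -2.500], [-2.500, 1.000, -1.69694], [-2.500, 4.500, 5.000]] (det J = -131.97200).
Solving J·Δ = −F gives Δ = (-0.005, 1.398, -2.911).
Then the next iterate is (x, y, z)₁ = (0.495, 0.898, -0.411).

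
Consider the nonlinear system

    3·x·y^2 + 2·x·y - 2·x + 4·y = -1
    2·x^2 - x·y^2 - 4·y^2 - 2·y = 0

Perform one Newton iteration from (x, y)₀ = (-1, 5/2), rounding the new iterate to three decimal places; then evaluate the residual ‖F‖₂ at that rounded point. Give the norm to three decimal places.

At (-1, 5/2): F = (-10.750, -21.750).
Jacobian J = [[3·y^2 + 2·y - 2, 6·x·y + 2·x + 4], [4·x - y^2, -2·x·y - 8·y - 2]].
At the point, J = [[21.750, -13.000], [-10.250, -17.000]] (det J = -503.000).
Solving J·Δ = −F gives Δ = (-0.199, -1.160).
Then the next iterate is (x, y)₁ = (-1.199, 1.340).
Re-evaluating at (-1.199, 1.340): F = (-0.91409, -4.83427), so ‖F‖₂ = 4.920.

4.920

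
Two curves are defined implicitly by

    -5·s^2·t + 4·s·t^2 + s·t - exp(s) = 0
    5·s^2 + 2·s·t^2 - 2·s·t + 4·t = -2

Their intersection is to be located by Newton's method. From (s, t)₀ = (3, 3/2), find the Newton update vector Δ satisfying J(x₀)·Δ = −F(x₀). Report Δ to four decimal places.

(-0.8071, -2.0047)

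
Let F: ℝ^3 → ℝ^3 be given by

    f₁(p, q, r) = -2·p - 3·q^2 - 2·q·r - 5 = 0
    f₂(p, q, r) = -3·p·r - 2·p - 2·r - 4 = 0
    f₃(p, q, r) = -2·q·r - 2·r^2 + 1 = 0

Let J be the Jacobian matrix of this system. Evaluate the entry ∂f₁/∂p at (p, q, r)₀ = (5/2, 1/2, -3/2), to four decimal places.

∂f₁/∂p = -2.
At (5/2, 1/2, -3/2) this is -2.0000.

-2.0000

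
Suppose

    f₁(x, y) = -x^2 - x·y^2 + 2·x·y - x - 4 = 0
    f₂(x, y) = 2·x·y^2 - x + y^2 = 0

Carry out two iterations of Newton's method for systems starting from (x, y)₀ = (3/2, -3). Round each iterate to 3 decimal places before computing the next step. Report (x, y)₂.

(-0.256, -2.015)

At (3/2, -3): F = (-30.250, 34.500).
Jacobian J = [[-2·x - y^2 + 2·y - 1, -2·x·y + 2·x], [2·y^2 - 1, 4·x·y + 2·y]].
At the point, J = [[-19.000, 12.000], [17.000, -24.000]] (det J = 252.000).
Solving J·Δ = −F gives Δ = (-1.238, 0.561).
Then the next iterate is (x, y)₁ = (0.262, -2.439).
Round to (0.262, -2.439) and repeat: F = (-7.16724, 8.80385), J = [[-12.35072, 1.80204], [10.89744, -7.43407]].
Δ = (-0.518, 0.424), so (x, y)₂ = (-0.256, -2.015).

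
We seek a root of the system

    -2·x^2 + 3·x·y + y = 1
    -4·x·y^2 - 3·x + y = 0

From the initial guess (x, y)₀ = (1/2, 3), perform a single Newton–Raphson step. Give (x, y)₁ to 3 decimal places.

(1.707, -2.780)

At (1/2, 3): F = (6.000, -16.500).
Jacobian J = [[-4·x + 3·y, 3·x + 1], [-4·y^2 - 3, -8·x·y + 1]].
At the point, J = [[7.000, 2.500], [-39.000, -11.000]] (det J = 20.500).
Solving J·Δ = −F gives Δ = (1.207, -5.780).
Then the next iterate is (x, y)₁ = (1.707, -2.780).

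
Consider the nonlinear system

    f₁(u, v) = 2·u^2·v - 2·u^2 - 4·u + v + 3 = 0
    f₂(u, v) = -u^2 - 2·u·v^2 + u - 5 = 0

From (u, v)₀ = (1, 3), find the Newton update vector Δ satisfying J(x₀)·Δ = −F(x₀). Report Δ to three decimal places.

At (1, 3): F = (6.000, -23.000).
Jacobian J = [[4·u·v - 4·u - 4, 2·u^2 + 1], [-2·u - 2·v^2 + 1, -4·u·v]].
At the point, J = [[4.000, 3.000], [-19.000, -12.000]] (det J = 9.000).
Solving J·Δ = −F gives Δ = (0.333, -2.444).

(0.333, -2.444)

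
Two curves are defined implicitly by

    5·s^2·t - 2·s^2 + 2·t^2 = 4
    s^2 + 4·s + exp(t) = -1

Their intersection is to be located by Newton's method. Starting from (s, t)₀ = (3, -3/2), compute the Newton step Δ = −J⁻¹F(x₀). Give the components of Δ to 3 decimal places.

(-2.199, -1.035)

At (3, -3/2): F = (-85.000, 22.22313).
Jacobian J = [[10·s·t - 4·s, 5·s^2 + 4·t], [2·s + 4, exp(t)]].
At the point, J = [[-57.000, 39.000], [10.000, 0.22313]] (det J = -402.71842).
Solving J·Δ = −F gives Δ = (-2.199, -1.035).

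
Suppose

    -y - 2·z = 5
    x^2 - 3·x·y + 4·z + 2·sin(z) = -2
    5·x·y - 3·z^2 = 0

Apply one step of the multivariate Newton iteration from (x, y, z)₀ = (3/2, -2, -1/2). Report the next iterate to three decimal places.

At (3/2, -2, -1/2): F = (-2.000, 10.29115, -15.750).
Jacobian J = [[0, -1, -2], [2·x - 3·y, -3·x, 2·cos(z) + 4], [5·y, 5·x, -6·z]].
At the point, J = [[0.000, -1.000, -2.000], [9.000, -4.500, 5.75517], [-10.000, 7.500, 3.000]] (det J = 39.55165).
Solving J·Δ = −F gives Δ = (-5.619, -6.239, 2.120).
Then the next iterate is (x, y, z)₁ = (-4.119, -8.239, 1.620).

(-4.119, -8.239, 1.620)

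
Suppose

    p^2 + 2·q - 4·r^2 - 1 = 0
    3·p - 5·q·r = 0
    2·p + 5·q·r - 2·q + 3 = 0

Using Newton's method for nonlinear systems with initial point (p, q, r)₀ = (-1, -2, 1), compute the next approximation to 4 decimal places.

(-1.9565, -3.3913, -0.1087)

At (-1, -2, 1): F = (-8.0000, 7.0000, -5.0000).
Jacobian J = [[2·p, 2, -8·r], [3, -5·r, -5·q], [2, 5·r - 2, 5·q]].
At the point, J = [[-2.0000, 2.0000, -8.0000], [3.0000, -5.0000, 10.0000], [2.0000, 3.0000, -10.0000]] (det J = -92.0000).
Solving J·Δ = −F gives Δ = (-0.9565, -1.3913, -1.1087).
Then the next iterate is (p, q, r)₁ = (-1.9565, -3.3913, -0.1087).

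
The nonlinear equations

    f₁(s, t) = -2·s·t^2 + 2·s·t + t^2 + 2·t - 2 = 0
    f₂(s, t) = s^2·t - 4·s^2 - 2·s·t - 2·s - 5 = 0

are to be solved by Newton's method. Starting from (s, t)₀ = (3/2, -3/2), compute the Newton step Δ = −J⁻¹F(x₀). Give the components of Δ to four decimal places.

(-1.0511, 0.5561)

At (3/2, -3/2): F = (-14.0000, -15.8750).
Jacobian J = [[-2·t^2 + 2·t, -4·s·t + 2·s + 2·t + 2], [2·s·t - 8·s - 2·t - 2, s^2 - 2·s]].
At the point, J = [[-7.5000, 11.0000], [-15.5000, -0.7500]] (det J = 176.1250).
Solving J·Δ = −F gives Δ = (-1.0511, 0.5561).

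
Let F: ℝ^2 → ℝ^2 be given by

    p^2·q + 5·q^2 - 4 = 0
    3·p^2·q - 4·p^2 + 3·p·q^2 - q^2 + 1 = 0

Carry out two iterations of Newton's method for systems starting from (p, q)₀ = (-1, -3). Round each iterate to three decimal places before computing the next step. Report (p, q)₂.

At (-1, -3): F = (38.000, -48.000).
Jacobian J = [[2·p·q, p^2 + 10·q], [6·p·q - 8·p + 3·q^2, 3·p^2 + 6·p·q - 2·q]].
At the point, J = [[6.000, -29.000], [53.000, 27.000]] (det J = 1699.000).
Solving J·Δ = −F gives Δ = (0.215, 1.355).
Then the next iterate is (p, q)₁ = (-0.785, -1.645).
Round to (-0.785, -1.645) and repeat: F = (8.51643, -13.58468), J = [[2.58265, -15.83377], [22.14602, 12.88663]].
Δ = (0.274, 0.583), so (p, q)₂ = (-0.511, -1.062).

(-0.511, -1.062)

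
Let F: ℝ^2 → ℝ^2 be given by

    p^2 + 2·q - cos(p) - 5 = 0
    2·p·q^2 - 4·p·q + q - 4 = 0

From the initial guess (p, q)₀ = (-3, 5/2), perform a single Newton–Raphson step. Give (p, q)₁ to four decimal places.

(-1.4725, 2.1952)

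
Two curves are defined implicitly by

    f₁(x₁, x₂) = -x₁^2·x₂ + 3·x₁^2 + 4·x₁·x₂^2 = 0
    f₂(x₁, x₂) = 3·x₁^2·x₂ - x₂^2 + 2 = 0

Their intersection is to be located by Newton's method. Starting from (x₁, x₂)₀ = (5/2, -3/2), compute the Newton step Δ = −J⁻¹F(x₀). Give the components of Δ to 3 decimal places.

At (5/2, -3/2): F = (50.625, -28.375).
Jacobian J = [[-2·x₁·x₂ + 6·x₁ + 4·x₂^2, -x₁^2 + 8·x₁·x₂], [6·x₁·x₂, 3·x₁^2 - 2·x₂]].
At the point, J = [[31.500, -36.250], [-22.500, 21.750]] (det J = -130.500).
Solving J·Δ = −F gives Δ = (0.556, 1.879).

(0.556, 1.879)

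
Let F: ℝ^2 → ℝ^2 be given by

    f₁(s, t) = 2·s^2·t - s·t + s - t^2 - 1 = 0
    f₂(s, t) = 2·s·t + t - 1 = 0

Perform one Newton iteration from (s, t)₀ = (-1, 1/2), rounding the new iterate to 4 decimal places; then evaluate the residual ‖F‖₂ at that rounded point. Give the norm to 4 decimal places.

At (-1, 1/2): F = (-0.7500, -1.5000).
Jacobian J = [[4·s·t - t + 1, 2·s^2 - s - 2·t], [2·t, 2·s + 1]].
At the point, J = [[-1.5000, 2.0000], [1.0000, -1.0000]] (det J = -0.5000).
Solving J·Δ = −F gives Δ = (7.5000, 6.0000).
Then the next iterate is (s, t)₁ = (6.5000, 6.5000).
Re-evaluating at (6.5000, 6.5000): F = (470.2500, 90.0000), so ‖F‖₂ = 478.7850.

478.7850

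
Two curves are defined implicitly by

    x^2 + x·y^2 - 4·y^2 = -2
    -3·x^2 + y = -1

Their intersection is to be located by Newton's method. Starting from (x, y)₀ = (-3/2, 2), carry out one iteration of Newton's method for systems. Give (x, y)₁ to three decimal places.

At (-3/2, 2): F = (-17.750, -3.750).
Jacobian J = [[2·x + y^2, 2·x·y - 8·y], [-6·x, 1]].
At the point, J = [[1.000, -22.000], [9.000, 1.000]] (det J = 199.000).
Solving J·Δ = −F gives Δ = (0.504, -0.784).
Then the next iterate is (x, y)₁ = (-0.996, 1.216).

(-0.996, 1.216)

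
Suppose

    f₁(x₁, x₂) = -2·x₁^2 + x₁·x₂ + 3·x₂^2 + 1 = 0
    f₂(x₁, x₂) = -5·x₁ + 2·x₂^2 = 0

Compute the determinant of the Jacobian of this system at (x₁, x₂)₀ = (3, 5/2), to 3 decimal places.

J = [[-4·x₁ + x₂, x₁ + 6·x₂], [-5, 4·x₂]].
At the point, J = [[-9.500, 18.000], [-5.000, 10.000]].
det J = -5.000.

-5.000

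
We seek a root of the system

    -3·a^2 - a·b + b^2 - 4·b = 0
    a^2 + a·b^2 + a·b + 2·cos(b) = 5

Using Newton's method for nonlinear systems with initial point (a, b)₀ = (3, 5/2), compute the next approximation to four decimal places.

At (3, 5/2): F = (-38.2500, 28.647713).
Jacobian J = [[-6·a - b, -a + 2·b - 4], [2·a + b^2 + b, 2·a·b + a - 2·sin(b)]].
At the point, J = [[-20.5000, -2.0000], [14.7500, 16.803056]] (det J = -314.962642).
Solving J·Δ = −F gives Δ = (-1.8587, -0.0733).
Then the next iterate is (a, b)₁ = (1.1413, 2.4267).

(1.1413, 2.4267)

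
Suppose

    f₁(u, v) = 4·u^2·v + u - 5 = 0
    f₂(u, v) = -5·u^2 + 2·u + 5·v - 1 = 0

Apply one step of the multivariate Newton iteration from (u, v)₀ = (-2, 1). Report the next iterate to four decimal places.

At (-2, 1): F = (9.0000, -20.0000).
Jacobian J = [[8·u·v + 1, 4·u^2], [-10·u + 2, 5]].
At the point, J = [[-15.0000, 16.0000], [22.0000, 5.0000]] (det J = -427.0000).
Solving J·Δ = −F gives Δ = (0.8548, 0.2389).
Then the next iterate is (u, v)₁ = (-1.1452, 1.2389).

(-1.1452, 1.2389)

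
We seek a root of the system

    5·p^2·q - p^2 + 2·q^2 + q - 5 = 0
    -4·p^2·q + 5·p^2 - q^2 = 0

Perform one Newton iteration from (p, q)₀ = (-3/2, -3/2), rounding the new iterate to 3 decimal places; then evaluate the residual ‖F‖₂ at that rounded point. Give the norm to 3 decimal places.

At (-3/2, -3/2): F = (-21.125, 22.500).
Jacobian J = [[10·p·q - 2·p, 5·p^2 + 4·q + 1], [-8·p·q + 10·p, -4·p^2 - 2·q]].
At the point, J = [[25.500, 6.250], [-33.000, -6.000]] (det J = 53.250).
Solving J·Δ = −F gives Δ = (0.261, 2.317).
Then the next iterate is (p, q)₁ = (-1.239, 0.817).
Re-evaluating at (-1.239, 0.817): F = (1.88783, 1.99134), so ‖F‖₂ = 2.744.

2.744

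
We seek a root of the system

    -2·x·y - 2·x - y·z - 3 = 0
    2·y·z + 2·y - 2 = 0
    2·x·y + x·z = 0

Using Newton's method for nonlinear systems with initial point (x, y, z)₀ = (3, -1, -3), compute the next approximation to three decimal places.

(0.600, -2.000, 0.000)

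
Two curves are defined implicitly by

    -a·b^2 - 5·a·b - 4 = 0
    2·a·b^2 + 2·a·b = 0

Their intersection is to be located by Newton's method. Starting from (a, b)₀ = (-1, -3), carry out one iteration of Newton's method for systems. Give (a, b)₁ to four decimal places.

(0.5556, -3.6667)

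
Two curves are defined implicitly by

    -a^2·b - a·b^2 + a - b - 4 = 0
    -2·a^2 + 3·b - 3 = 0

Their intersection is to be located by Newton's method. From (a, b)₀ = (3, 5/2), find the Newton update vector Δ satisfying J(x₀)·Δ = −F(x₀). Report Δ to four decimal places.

(-1.3077, -0.7308)

At (3, 5/2): F = (-44.7500, -13.5000).
Jacobian J = [[-2·a·b - b^2 + 1, -a^2 - 2·a·b - 1], [-4·a, 3]].
At the point, J = [[-20.2500, -25.0000], [-12.0000, 3.0000]] (det J = -360.7500).
Solving J·Δ = −F gives Δ = (-1.3077, -0.7308).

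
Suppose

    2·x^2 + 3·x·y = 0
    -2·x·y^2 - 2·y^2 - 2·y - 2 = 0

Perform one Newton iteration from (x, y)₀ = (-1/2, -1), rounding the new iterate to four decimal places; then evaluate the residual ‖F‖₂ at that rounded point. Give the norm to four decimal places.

At (-1/2, -1): F = (2.0000, -1.0000).
Jacobian J = [[4·x + 3·y, 3·x], [-2·y^2, -4·x·y - 4·y - 2]].
At the point, J = [[-5.0000, -1.5000], [-2.0000, 0.0000]] (det J = -3.0000).
Solving J·Δ = −F gives Δ = (-0.5000, 3.0000).
Then the next iterate is (x, y)₁ = (-1.0000, 2.0000).
Re-evaluating at (-1.0000, 2.0000): F = (-4.0000, -6.0000), so ‖F‖₂ = 7.2111.

7.2111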